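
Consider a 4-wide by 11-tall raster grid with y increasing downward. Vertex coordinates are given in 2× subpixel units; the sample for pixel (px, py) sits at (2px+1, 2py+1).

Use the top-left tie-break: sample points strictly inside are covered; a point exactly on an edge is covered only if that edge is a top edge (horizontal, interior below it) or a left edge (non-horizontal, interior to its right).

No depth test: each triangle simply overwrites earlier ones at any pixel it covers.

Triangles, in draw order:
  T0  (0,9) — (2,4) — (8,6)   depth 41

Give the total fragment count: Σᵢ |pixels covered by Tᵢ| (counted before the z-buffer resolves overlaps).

T0:
  2·area = 34
  edge (0, 9)→(2, 4): d=(2,-5) top-left  bias=+0
  edge (2, 4)→(8, 6): d=(6,2) right/bottom  bias=-1
  edge (8, 6)→(0, 9): d=(-8,3) right/bottom  bias=-1
    (1,2)@(3, 5): e=[7,4,23] → X
    (2,2)@(5, 5): e=[17,0,17] → .  [on edge]
    (0,3)@(1, 7): e=[1,20,13] → X
    (2,3)@(5, 7): e=[21,12,1] → X
    (3,3)@(7, 7): e=[31,8,-5] → .
    (0,4)@(1, 9): e=[5,32,-3] → .
    (1,4)@(3, 9): e=[15,28,-9] → .
    (2,4)@(5, 9): e=[25,24,-15] → .
  covered (4 px):
    . . . .
    . . . .
    . X . .
    X X X .
    . . . .
    . . . .
    . . . .
    . . . .
    . . . .
    . . . .
    . . . .

Final: 4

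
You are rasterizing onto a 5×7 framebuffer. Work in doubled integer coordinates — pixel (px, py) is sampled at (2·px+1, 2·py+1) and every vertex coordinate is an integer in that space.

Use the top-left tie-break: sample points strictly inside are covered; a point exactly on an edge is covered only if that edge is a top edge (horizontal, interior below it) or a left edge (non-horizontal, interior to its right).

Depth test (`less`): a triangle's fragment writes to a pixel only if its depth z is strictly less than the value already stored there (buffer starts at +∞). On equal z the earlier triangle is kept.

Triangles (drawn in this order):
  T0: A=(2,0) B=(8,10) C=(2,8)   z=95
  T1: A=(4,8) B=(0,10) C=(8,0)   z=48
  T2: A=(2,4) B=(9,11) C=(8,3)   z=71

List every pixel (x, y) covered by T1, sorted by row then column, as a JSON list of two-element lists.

T0:
  2·area = 48
  edge (2, 0)→(8, 10): d=(6,10) right/bottom  bias=-1
  edge (8, 10)→(2, 8): d=(-6,-2) top-left  bias=+0
  edge (2, 8)→(2, 0): d=(0,-8) top-left  bias=+0
    (1,1)@(3, 3): e=[8,32,8] → █
    (2,1)@(5, 3): e=[-12,36,24] → ·
    (1,2)@(3, 5): e=[20,20,8] → █
    (2,2)@(5, 5): e=[0,24,24] → ·  [on edge]
    (1,3)@(3, 7): e=[32,8,8] → █
    (2,3)@(5, 7): e=[12,12,24] → █
    (3,3)@(7, 7): e=[-8,16,40] → ·
    (1,4)@(3, 9): e=[44,-4,8] → ·
    (2,4)@(5, 9): e=[24,0,24] → █  [on edge]
    (3,4)@(7, 9): e=[4,4,40] → █
    (4,4)@(9, 9): e=[-16,8,56] → ·
    (2,5)@(5, 11): e=[36,-12,24] → ·
  covered (6 px):
    · · · · ·
    · █ · · ·
    · █ · · ·
    · █ █ · ·
    · · █ █ ·
    · · · · ·
    · · · · ·
T1:
  2·area = 24
  edge (4, 8)→(0, 10): d=(-4,2) right/bottom  bias=-1
  edge (0, 10)→(8, 0): d=(8,-10) top-left  bias=+0
  edge (8, 0)→(4, 8): d=(-4,8) right/bottom  bias=-1
    (2,2)@(5, 5): e=[10,10,4] → █
    (3,2)@(7, 5): e=[6,30,-12] → ·
    (1,3)@(3, 7): e=[6,6,12] → █
    (2,3)@(5, 7): e=[2,26,-4] → ·
    (0,4)@(1, 9): e=[2,2,20] → █
    (1,4)@(3, 9): e=[-2,22,4] → ·
    (0,5)@(1, 11): e=[-6,18,12] → ·
  covered (3 px):
    · · · · ·
    · · · · ·
    · · █ · ·
    · █ · · ·
    █ · · · ·
    · · · · ·
    · · · · ·
T2:
  2·area = 49  (B↔C swapped to make it positive)
  edge (2, 4)→(8, 3): d=(6,-1) top-left  bias=+0
  edge (8, 3)→(9, 11): d=(1,8) right/bottom  bias=-1
  edge (9, 11)→(2, 4): d=(-7,-7) top-left  bias=+0
    (0,1)@(1, 3): e=[-7,56,0] → ·  [on edge]
    (1,2)@(3, 5): e=[7,42,0] → █  [on edge]
    (2,2)@(5, 5): e=[9,26,14] → █
    (3,2)@(7, 5): e=[11,10,28] → █
    (4,2)@(9, 5): e=[13,-6,42] → ·
    (1,3)@(3, 7): e=[19,44,-14] → ·
    (2,3)@(5, 7): e=[21,28,0] → █  [on edge]
    (4,3)@(9, 7): e=[25,-4,28] → ·
    (2,4)@(5, 9): e=[33,30,-14] → ·
    (3,4)@(7, 9): e=[35,14,0] → █  [on edge]
    (4,4)@(9, 9): e=[37,-2,14] → ·
    (3,5)@(7, 11): e=[47,16,-14] → ·
    (4,5)@(9, 11): e=[49,0,0] → ·  [on edge]
  covered (6 px):
    · · · · ·
    · · · · ·
    · █ █ █ ·
    · · █ █ ·
    · · · █ ·
    · · · · ·
    · · · · ·

Answer: [[2,2],[1,3],[0,4]]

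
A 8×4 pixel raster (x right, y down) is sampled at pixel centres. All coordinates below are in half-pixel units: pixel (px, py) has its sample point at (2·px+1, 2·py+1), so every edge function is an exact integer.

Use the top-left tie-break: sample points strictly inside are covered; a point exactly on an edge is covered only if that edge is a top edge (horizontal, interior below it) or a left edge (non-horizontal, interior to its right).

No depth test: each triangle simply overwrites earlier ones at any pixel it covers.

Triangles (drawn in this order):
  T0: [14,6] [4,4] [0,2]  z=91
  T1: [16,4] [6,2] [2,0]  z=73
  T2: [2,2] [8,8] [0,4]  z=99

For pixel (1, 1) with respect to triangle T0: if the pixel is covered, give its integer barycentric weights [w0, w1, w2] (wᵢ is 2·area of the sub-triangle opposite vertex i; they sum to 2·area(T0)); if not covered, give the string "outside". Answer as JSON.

T0:
  2·area = 12
  edge (14, 6)→(4, 4): d=(-10,-2) top-left  bias=+0
  edge (4, 4)→(0, 2): d=(-4,-2) top-left  bias=+0
  edge (0, 2)→(14, 6): d=(14,4) right/bottom  bias=-1
    (1,1)@(3, 3): e=[8,2,2] → X
    (2,1)@(5, 3): e=[12,6,-6] → .
    (1,2)@(3, 5): e=[-12,-6,30] → .
    (4,2)@(9, 5): e=[0,6,6] → X  [on edge]
    (5,2)@(11, 5): e=[4,10,-2] → .
    (4,3)@(9, 7): e=[-20,-2,34] → .
  covered (2 px):
    . . . . . . . .
    . X . . . . . .
    . . . . X . . .
    . . . . . . . .
T1:
  2·area = 12
  edge (16, 4)→(6, 2): d=(-10,-2) top-left  bias=+0
  edge (6, 2)→(2, 0): d=(-4,-2) top-left  bias=+0
  edge (2, 0)→(16, 4): d=(14,4) right/bottom  bias=-1
    (0,0)@(1, 1): e=[0,-6,18] → .  [on edge]
    (2,0)@(5, 1): e=[8,2,2] → X
    (3,0)@(7, 1): e=[12,6,-6] → .
    (2,1)@(5, 3): e=[-12,-6,30] → .
    (5,1)@(11, 3): e=[0,6,6] → X  [on edge]
    (6,1)@(13, 3): e=[4,10,-2] → .
    (5,2)@(11, 5): e=[-20,-2,34] → .
  covered (2 px):
    . . X . . . . .
    . . . . . X . .
    . . . . . . . .
    . . . . . . . .
T2:
  2·area = 24
  edge (2, 2)→(8, 8): d=(6,6) right/bottom  bias=-1
  edge (8, 8)→(0, 4): d=(-8,-4) top-left  bias=+0
  edge (0, 4)→(2, 2): d=(2,-2) top-left  bias=+0
    (0,0)@(1, 1): e=[0,28,-4] → .  [on edge]
    (1,0)@(3, 1): e=[-12,36,0] → .  [on edge]
    (0,1)@(1, 3): e=[12,12,0] → X  [on edge]
    (1,1)@(3, 3): e=[0,20,4] → .  [on edge]
    (0,2)@(1, 5): e=[24,-4,4] → .
    (1,2)@(3, 5): e=[12,4,8] → X
    (2,2)@(5, 5): e=[0,12,12] → .  [on edge]
    (1,3)@(3, 7): e=[24,-12,12] → .
    (3,3)@(7, 7): e=[0,4,20] → .  [on edge]
  covered (2 px):
    . . . . . . . .
    X . . . . . . .
    . X . . . . . .
    . . . . . . . .

Answer: [2,2,8]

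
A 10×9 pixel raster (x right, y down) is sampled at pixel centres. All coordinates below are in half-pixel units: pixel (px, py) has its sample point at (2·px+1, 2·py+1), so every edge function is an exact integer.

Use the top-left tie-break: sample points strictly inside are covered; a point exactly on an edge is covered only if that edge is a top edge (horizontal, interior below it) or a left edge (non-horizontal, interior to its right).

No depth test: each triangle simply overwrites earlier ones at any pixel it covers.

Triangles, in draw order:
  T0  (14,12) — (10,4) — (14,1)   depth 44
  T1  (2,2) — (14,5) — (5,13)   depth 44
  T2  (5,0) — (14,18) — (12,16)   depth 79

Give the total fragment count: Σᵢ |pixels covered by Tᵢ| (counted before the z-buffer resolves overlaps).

T0:
  2·area = 44
  edge (14, 12)→(10, 4): d=(-4,-8) top-left  bias=+0
  edge (10, 4)→(14, 1): d=(4,-3) top-left  bias=+0
  edge (14, 1)→(14, 12): d=(0,11) right/bottom  bias=-1
    (6,1)@(13, 3): e=[28,5,11] → X
    (7,1)@(15, 3): e=[44,11,-11] → .
    (5,2)@(11, 5): e=[4,7,33] → X
    (7,2)@(15, 5): e=[36,19,-11] → .
    (5,3)@(11, 7): e=[-4,15,33] → .
    (6,3)@(13, 7): e=[12,21,11] → X
    (7,3)@(15, 7): e=[28,27,-11] → .
    (6,4)@(13, 9): e=[4,29,11] → X
    (7,4)@(15, 9): e=[20,35,-11] → .
    (6,5)@(13, 11): e=[-4,37,11] → .
  covered (5 px):
    . . . . . . . . . .
    . . . . . . X . . .
    . . . . . X X . . .
    . . . . . . X . . .
    . . . . . . X . . .
    . . . . . . . . . .
    . . . . . . . . . .
    . . . . . . . . . .
    . . . . . . . . . .
T1:
  2·area = 123
  edge (2, 2)→(14, 5): d=(12,3) right/bottom  bias=-1
  edge (14, 5)→(5, 13): d=(-9,8) right/bottom  bias=-1
  edge (5, 13)→(2, 2): d=(-3,-11) top-left  bias=+0
    (1,1)@(3, 3): e=[9,106,8] → X
    (2,1)@(5, 3): e=[3,90,30] → X
    (3,1)@(7, 3): e=[-3,74,52] → .
    (1,2)@(3, 5): e=[33,88,2] → X
    (3,2)@(7, 5): e=[21,56,46] → X
    (4,2)@(9, 5): e=[15,40,68] → X
    (5,2)@(11, 5): e=[9,24,90] → X
    (6,2)@(13, 5): e=[3,8,112] → X
    (7,2)@(15, 5): e=[-3,-8,134] → .
    (1,3)@(3, 7): e=[57,70,-4] → .
    (2,3)@(5, 7): e=[51,54,18] → X
    (6,3)@(13, 7): e=[27,-10,106] → .
    (2,6)@(5, 13): e=[123,0,0] → .  [on edge]
  covered (17 px):
    . . . . . . . . . .
    . X X . . . . . . .
    . X X X X X X . . .
    . . X X X X . . . .
    . . X X X . . . . .
    . . X X . . . . . .
    . . . . . . . . . .
    . . . . . . . . . .
    . . . . . . . . . .
T2:
  2·area = 18
  edge (5, 0)→(14, 18): d=(9,18) right/bottom  bias=-1
  edge (14, 18)→(12, 16): d=(-2,-2) top-left  bias=+0
  edge (12, 16)→(5, 0): d=(-7,-16) top-left  bias=+0
    (0,2)@(1, 5): e=[117,0,-99] → .  [on edge]
    (1,3)@(3, 7): e=[99,0,-81] → .  [on edge]
    (2,4)@(5, 9): e=[81,0,-63] → .  [on edge]
    (4,4)@(9, 9): e=[9,8,1] → X
    (5,4)@(11, 9): e=[-27,12,33] → .
    (3,5)@(7, 11): e=[63,0,-45] → .  [on edge]
    (4,5)@(9, 11): e=[27,4,-13] → .
    (4,6)@(9, 13): e=[45,0,-27] → .  [on edge]
    (5,6)@(11, 13): e=[9,4,5] → X
    (6,6)@(13, 13): e=[-27,8,37] → .
    (5,7)@(11, 15): e=[27,0,-9] → .  [on edge]
    (6,8)@(13, 17): e=[9,0,9] → X  [on edge]
  covered (3 px):
    . . . . . . . . . .
    . . . . . . . . . .
    . . . . . . . . . .
    . . . . . . . . . .
    . . . . X . . . . .
    . . . . . . . . . .
    . . . . . X . . . .
    . . . . . . . . . .
    . . . . . . X . . .

Result: 25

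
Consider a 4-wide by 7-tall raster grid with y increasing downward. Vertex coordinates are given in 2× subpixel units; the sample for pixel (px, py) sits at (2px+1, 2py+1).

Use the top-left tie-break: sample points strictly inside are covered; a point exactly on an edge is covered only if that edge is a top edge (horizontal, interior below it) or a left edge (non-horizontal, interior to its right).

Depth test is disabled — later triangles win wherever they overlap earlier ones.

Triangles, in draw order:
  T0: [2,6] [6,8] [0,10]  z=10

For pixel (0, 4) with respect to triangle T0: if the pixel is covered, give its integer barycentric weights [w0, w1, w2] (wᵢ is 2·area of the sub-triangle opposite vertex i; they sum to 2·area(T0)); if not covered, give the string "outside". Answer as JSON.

T0:
  2·area = 20
  edge (2, 6)→(6, 8): d=(4,2) right/bottom  bias=-1
  edge (6, 8)→(0, 10): d=(-6,2) right/bottom  bias=-1
  edge (0, 10)→(2, 6): d=(2,-4) top-left  bias=+0
    (1,3)@(3, 7): e=[2,12,6] → X
    (2,3)@(5, 7): e=[-2,8,14] → .
    (0,4)@(1, 9): e=[14,4,2] → X
    (1,4)@(3, 9): e=[10,0,10] → .  [on edge]
    (0,5)@(1, 11): e=[22,-8,6] → .
  covered (2 px):
    . . . .
    . . . .
    . . . .
    . X . .
    X . . .
    . . . .
    . . . .

Final: [4,2,14]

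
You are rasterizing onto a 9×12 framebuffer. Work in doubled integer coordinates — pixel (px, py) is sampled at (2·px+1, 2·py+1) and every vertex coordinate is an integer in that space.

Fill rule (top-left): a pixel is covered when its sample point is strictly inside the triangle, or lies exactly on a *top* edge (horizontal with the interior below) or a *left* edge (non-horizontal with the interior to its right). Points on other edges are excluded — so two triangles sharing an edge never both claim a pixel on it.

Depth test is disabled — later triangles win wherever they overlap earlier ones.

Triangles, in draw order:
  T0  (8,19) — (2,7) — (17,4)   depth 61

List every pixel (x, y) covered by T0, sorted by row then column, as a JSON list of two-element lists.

T0:
  2·area = 198
  edge (8, 19)→(2, 7): d=(-6,-12) top-left  bias=+0
  edge (2, 7)→(17, 4): d=(15,-3) top-left  bias=+0
  edge (17, 4)→(8, 19): d=(-9,15) right/bottom  bias=-1
    (0,2)@(1, 5): e=[0,-33,231] → .  [on edge]
    (6,2)@(13, 5): e=[144,3,51] → X
    (7,2)@(15, 5): e=[168,9,21] → X
    (8,2)@(17, 5): e=[192,15,-9] → .
    (1,3)@(3, 7): e=[12,3,183] → X
    (2,3)@(5, 7): e=[36,9,153] → X
    (3,3)@(7, 7): e=[60,15,123] → X
    (4,3)@(9, 7): e=[84,21,93] → X
    (5,3)@(11, 7): e=[108,27,63] → X
    (8,3)@(17, 7): e=[180,45,-27] → .
    (1,4)@(3, 9): e=[0,33,165] → X  [on edge]
    (7,4)@(15, 9): e=[144,69,-15] → .
    (2,6)@(5, 13): e=[0,99,99] → X  [on edge]
    (3,8)@(7, 17): e=[0,165,33] → X  [on edge]
    (4,10)@(9, 21): e=[0,231,-33] → .  [on edge]
  covered (27 px):
    . . . . . . . . .
    . . . . . . . . .
    . . . . . . X X .
    . X X X X X X X .
    . X X X X X X . .
    . . X X X X . . .
    . . X X X X . . .
    . . . X X . . . .
    . . . X X . . . .
    . . . . . . . . .
    . . . . . . . . .
    . . . . . . . . .

Final: [[6,2],[7,2],[1,3],[2,3],[3,3],[4,3],[5,3],[6,3],[7,3],[1,4],[2,4],[3,4],[4,4],[5,4],[6,4],[2,5],[3,5],[4,5],[5,5],[2,6],[3,6],[4,6],[5,6],[3,7],[4,7],[3,8],[4,8]]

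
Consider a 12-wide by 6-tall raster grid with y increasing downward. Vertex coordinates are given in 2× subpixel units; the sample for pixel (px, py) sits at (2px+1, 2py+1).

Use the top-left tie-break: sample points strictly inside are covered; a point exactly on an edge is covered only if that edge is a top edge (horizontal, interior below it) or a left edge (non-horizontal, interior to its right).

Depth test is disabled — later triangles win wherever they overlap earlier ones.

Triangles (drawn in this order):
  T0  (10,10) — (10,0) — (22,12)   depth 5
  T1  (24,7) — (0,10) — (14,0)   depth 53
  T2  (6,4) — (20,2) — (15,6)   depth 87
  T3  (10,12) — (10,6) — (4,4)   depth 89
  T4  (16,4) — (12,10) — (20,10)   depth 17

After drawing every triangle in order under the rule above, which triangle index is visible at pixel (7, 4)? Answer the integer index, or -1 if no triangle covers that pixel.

T0:
  2·area = 120
  edge (10, 10)→(10, 0): d=(0,-10) top-left  bias=+0
  edge (10, 0)→(22, 12): d=(12,12) right/bottom  bias=-1
  edge (22, 12)→(10, 10): d=(-12,-2) top-left  bias=+0
    (5,0)@(11, 1): e=[10,0,110] → .  [on edge]
    (5,1)@(11, 3): e=[10,24,86] → X
    (6,1)@(13, 3): e=[30,0,90] → .  [on edge]
    (5,2)@(11, 5): e=[10,48,62] → X
    (6,2)@(13, 5): e=[30,24,66] → X
    (7,2)@(15, 5): e=[50,0,70] → .  [on edge]
    (5,3)@(11, 7): e=[10,72,38] → X
    (7,3)@(15, 7): e=[50,24,46] → X
    (8,3)@(17, 7): e=[70,0,50] → .  [on edge]
    (5,4)@(11, 9): e=[10,96,14] → X
    (8,4)@(17, 9): e=[70,24,26] → X
    (9,4)@(19, 9): e=[90,0,30] → .  [on edge]
    (10,5)@(21, 11): e=[110,0,10] → .  [on edge]
  covered (12 px):
    . . . . . . . . . . . .
    . . . . . X . . . . . .
    . . . . . X X . . . . .
    . . . . . X X X . . . .
    . . . . . X X X X . . .
    . . . . . . . . X X . .
T1:
  2·area = 198
  edge (24, 7)→(0, 10): d=(-24,3) right/bottom  bias=-1
  edge (0, 10)→(14, 0): d=(14,-10) top-left  bias=+0
  edge (14, 0)→(24, 7): d=(10,7) right/bottom  bias=-1
    (6,0)@(13, 1): e=[177,4,17] → X
    (7,0)@(15, 1): e=[171,24,3] → X
    (8,0)@(17, 1): e=[165,44,-11] → .
    (5,1)@(11, 3): e=[135,12,51] → X
    (8,1)@(17, 3): e=[117,72,9] → X
    (9,1)@(19, 3): e=[111,92,-5] → .
    (3,2)@(7, 5): e=[99,0,99] → X  [on edge]
    (4,2)@(9, 5): e=[93,20,85] → X
    (9,2)@(19, 5): e=[63,120,15] → X
    (10,2)@(21, 5): e=[57,140,1] → X
    (11,2)@(23, 5): e=[51,160,-13] → .
    (2,3)@(5, 7): e=[57,8,133] → X
  covered (27 px):
    . . . . . . X X . . . .
    . . . . . X X X X . . .
    . . . X X X X X X X X .
    . . X X X X X X X X X X
    . X X X . . . . . . . .
    . . . . . . . . . . . .
T2:
  2·area = 46
  edge (6, 4)→(20, 2): d=(14,-2) top-left  bias=+0
  edge (20, 2)→(15, 6): d=(-5,4) right/bottom  bias=-1
  edge (15, 6)→(6, 4): d=(-9,-2) top-left  bias=+0
    (6,1)@(13, 3): e=[0,23,23] → X  [on edge]
    (7,1)@(15, 3): e=[4,15,27] → X
    (8,1)@(17, 3): e=[8,7,31] → X
    (9,1)@(19, 3): e=[12,-1,35] → .
    (5,2)@(11, 5): e=[24,21,1] → X
    (8,2)@(17, 5): e=[36,-3,13] → .
    (5,3)@(11, 7): e=[52,11,-17] → .
    (6,3)@(13, 7): e=[56,3,-13] → .
    (7,3)@(15, 7): e=[60,-5,-9] → .
  covered (6 px):
    . . . . . . . . . . . .
    . . . . . . X X X . . .
    . . . . . X X X . . . .
    . . . . . . . . . . . .
    . . . . . . . . . . . .
    . . . . . . . . . . . .
T3:
  2·area = 36  (B↔C swapped to make it positive)
  edge (10, 12)→(4, 4): d=(-6,-8) top-left  bias=+0
  edge (4, 4)→(10, 6): d=(6,2) right/bottom  bias=-1
  edge (10, 6)→(10, 12): d=(0,6) right/bottom  bias=-1
    (0,1)@(1, 3): e=[-18,0,54] → .  [on edge]
    (2,2)@(5, 5): e=[2,4,30] → X
    (3,2)@(7, 5): e=[18,0,18] → .  [on edge]
    (2,3)@(5, 7): e=[-10,16,30] → .
    (3,3)@(7, 7): e=[6,12,18] → X
    (4,3)@(9, 7): e=[22,8,6] → X
    (5,3)@(11, 7): e=[38,4,-6] → .
    (6,3)@(13, 7): e=[54,0,-18] → .  [on edge]
    (3,4)@(7, 9): e=[-6,24,18] → .
    (4,4)@(9, 9): e=[10,20,6] → X
    (5,4)@(11, 9): e=[26,16,-6] → .
    (9,4)@(19, 9): e=[90,0,-54] → .  [on edge]
  covered (4 px):
    . . . . . . . . . . . .
    . . . . . . . . . . . .
    . . X . . . . . . . . .
    . . . X X . . . . . . .
    . . . . X . . . . . . .
    . . . . . . . . . . . .
T4:
  2·area = 48  (B↔C swapped to make it positive)
  edge (16, 4)→(20, 10): d=(4,6) right/bottom  bias=-1
  edge (20, 10)→(12, 10): d=(-8,0) right/bottom  bias=-1
  edge (12, 10)→(16, 4): d=(4,-6) top-left  bias=+0
    (7,3)@(15, 7): e=[18,24,6] → X
    (8,3)@(17, 7): e=[6,24,18] → X
    (9,3)@(19, 7): e=[-6,24,30] → .
    (6,4)@(13, 9): e=[38,8,2] → X
    (9,4)@(19, 9): e=[2,8,38] → X
    (10,4)@(21, 9): e=[-10,8,50] → .
    (6,5)@(13, 11): e=[46,-8,10] → .
    (7,5)@(15, 11): e=[34,-8,22] → .
    (8,5)@(17, 11): e=[22,-8,34] → .
    (9,5)@(19, 11): e=[10,-8,46] → .
  covered (6 px):
    . . . . . . . . . . . .
    . . . . . . . . . . . .
    . . . . . . . . . . . .
    . . . . . . . X X . . .
    . . . . . . X X X X . .
    . . . . . . . . . . . .

Z-buffer (winner per pixel, '.' = empty):
  . . . . . . 1 1 . . . .
  . . . . . 1 2 2 2 . . .
  . . 3 1 1 2 2 2 1 1 1 .
  . . 1 3 3 1 1 4 4 1 1 1
  . 1 1 1 3 0 4 4 4 4 . .
  . . . . . . . . 0 0 . .

Final: 4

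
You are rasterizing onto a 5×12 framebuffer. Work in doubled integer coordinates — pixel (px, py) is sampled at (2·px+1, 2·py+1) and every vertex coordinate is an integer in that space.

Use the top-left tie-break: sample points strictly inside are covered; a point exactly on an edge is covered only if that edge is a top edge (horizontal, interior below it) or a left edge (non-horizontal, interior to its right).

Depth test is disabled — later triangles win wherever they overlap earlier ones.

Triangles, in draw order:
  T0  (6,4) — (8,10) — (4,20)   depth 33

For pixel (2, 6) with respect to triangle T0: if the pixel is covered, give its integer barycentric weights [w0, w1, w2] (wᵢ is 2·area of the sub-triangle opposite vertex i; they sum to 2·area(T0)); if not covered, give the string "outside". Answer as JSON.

T0:
  2·area = 44
  edge (6, 4)→(8, 10): d=(2,6) right/bottom  bias=-1
  edge (8, 10)→(4, 20): d=(-4,10) right/bottom  bias=-1
  edge (4, 20)→(6, 4): d=(2,-16) top-left  bias=+0
    (2,0)@(5, 1): e=[0,66,-22] → ·  [on edge]
    (3,3)@(7, 7): e=[0,22,22] → ·  [on edge]
    (3,4)@(7, 9): e=[4,14,26] → #
    (4,4)@(9, 9): e=[-8,-6,58] → ·
    (3,5)@(7, 11): e=[8,6,30] → #
    (4,5)@(9, 11): e=[-4,-14,62] → ·
    (2,6)@(5, 13): e=[24,18,2] → #
    (3,6)@(7, 13): e=[12,-2,34] → ·
    (4,6)@(9, 13): e=[0,-22,66] → ·  [on edge]
    (2,7)@(5, 15): e=[28,10,6] → #
    (3,7)@(7, 15): e=[16,-10,38] → ·
    (2,8)@(5, 17): e=[32,2,10] → #
  covered (5 px):
    · · · · ·
    · · · · ·
    · · · · ·
    · · · · ·
    · · · # ·
    · · · # ·
    · · # · ·
    · · # · ·
    · · # · ·
    · · · · ·
    · · · · ·
    · · · · ·

Answer: [18,2,24]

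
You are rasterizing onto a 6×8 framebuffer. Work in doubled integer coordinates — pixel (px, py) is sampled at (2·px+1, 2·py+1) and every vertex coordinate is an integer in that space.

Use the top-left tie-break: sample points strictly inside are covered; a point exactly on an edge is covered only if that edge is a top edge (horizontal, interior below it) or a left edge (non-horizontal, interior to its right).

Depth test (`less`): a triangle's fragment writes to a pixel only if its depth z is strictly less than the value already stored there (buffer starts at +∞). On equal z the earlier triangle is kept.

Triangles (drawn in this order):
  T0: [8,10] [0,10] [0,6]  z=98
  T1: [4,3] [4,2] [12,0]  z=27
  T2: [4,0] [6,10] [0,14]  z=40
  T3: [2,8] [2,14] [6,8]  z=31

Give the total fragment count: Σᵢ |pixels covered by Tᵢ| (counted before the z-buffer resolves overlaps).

T0:
  2·area = 32
  edge (8, 10)→(0, 10): d=(-8,0) right/bottom  bias=-1
  edge (0, 10)→(0, 6): d=(0,-4) top-left  bias=+0
  edge (0, 6)→(8, 10): d=(8,4) right/bottom  bias=-1
    (0,3)@(1, 7): e=[24,4,4] → X
    (1,3)@(3, 7): e=[24,12,-4] → .
    (0,4)@(1, 9): e=[8,4,20] → X
    (1,4)@(3, 9): e=[8,12,12] → X
    (2,4)@(5, 9): e=[8,20,4] → X
    (3,4)@(7, 9): e=[8,28,-4] → .
    (0,5)@(1, 11): e=[-8,4,36] → .
    (1,5)@(3, 11): e=[-8,12,28] → .
    (2,5)@(5, 11): e=[-8,20,20] → .
  covered (4 px):
    . . . . . .
    . . . . . .
    . . . . . .
    X . . . . .
    X X X . . .
    . . . . . .
    . . . . . .
    . . . . . .
T1:
  2·area = 8
  edge (4, 3)→(4, 2): d=(0,-1) top-left  bias=+0
  edge (4, 2)→(12, 0): d=(8,-2) top-left  bias=+0
  edge (12, 0)→(4, 3): d=(-8,3) right/bottom  bias=-1
    (4,0)@(9, 1): e=[5,2,1] → X
    (5,0)@(11, 1): e=[7,6,-5] → .
    (4,1)@(9, 3): e=[5,18,-15] → .
  covered (1 px):
    . . . . X .
    . . . . . .
    . . . . . .
    . . . . . .
    . . . . . .
    . . . . . .
    . . . . . .
    . . . . . .
T2:
  2·area = 68
  edge (4, 0)→(6, 10): d=(2,10) right/bottom  bias=-1
  edge (6, 10)→(0, 14): d=(-6,4) right/bottom  bias=-1
  edge (0, 14)→(4, 0): d=(4,-14) top-left  bias=+0
    (1,2)@(3, 5): e=[20,42,6] → X
    (2,2)@(5, 5): e=[0,34,34] → .  [on edge]
    (1,3)@(3, 7): e=[24,30,14] → X
    (2,3)@(5, 7): e=[4,22,42] → X
    (3,3)@(7, 7): e=[-16,14,70] → .
    (1,4)@(3, 9): e=[28,18,22] → X
    (3,4)@(7, 9): e=[-12,2,78] → .
    (0,5)@(1, 11): e=[52,14,2] → X
    (2,5)@(5, 11): e=[12,-2,58] → .
    (0,6)@(1, 13): e=[56,2,10] → X
    (1,6)@(3, 13): e=[36,-6,38] → .
    (0,7)@(1, 15): e=[60,-10,18] → .
    (3,7)@(7, 15): e=[0,-34,102] → .  [on edge]
  covered (8 px):
    . . . . . .
    . . . . . .
    . X . . . .
    . X X . . .
    . X X . . .
    X X . . . .
    X . . . . .
    . . . . . .
T3:
  2·area = 24  (B↔C swapped to make it positive)
  edge (2, 8)→(6, 8): d=(4,0) top-left  bias=+0
  edge (6, 8)→(2, 14): d=(-4,6) right/bottom  bias=-1
  edge (2, 14)→(2, 8): d=(0,-6) top-left  bias=+0
    (1,4)@(3, 9): e=[4,14,6] → X
    (2,4)@(5, 9): e=[4,2,18] → X
    (3,4)@(7, 9): e=[4,-10,30] → .
    (1,5)@(3, 11): e=[12,6,6] → X
    (2,5)@(5, 11): e=[12,-6,18] → .
    (1,6)@(3, 13): e=[20,-2,6] → .
  covered (3 px):
    . . . . . .
    . . . . . .
    . . . . . .
    . . . . . .
    . X X . . .
    . X . . . .
    . . . . . .
    . . . . . .

Answer: 16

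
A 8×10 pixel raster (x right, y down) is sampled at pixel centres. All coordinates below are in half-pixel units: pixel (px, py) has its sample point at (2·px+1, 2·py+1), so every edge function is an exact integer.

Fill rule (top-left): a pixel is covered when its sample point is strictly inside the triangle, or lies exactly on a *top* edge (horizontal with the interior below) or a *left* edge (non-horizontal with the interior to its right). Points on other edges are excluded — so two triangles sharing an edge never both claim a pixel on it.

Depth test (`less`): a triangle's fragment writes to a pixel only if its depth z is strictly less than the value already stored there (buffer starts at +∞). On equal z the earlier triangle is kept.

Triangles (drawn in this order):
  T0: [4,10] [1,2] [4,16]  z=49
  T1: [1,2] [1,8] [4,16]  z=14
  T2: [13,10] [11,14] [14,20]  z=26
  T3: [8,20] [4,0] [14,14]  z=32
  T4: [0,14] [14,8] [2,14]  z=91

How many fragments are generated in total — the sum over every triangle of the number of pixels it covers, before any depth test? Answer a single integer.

T0:
  2·area = 18  (B↔C swapped to make it positive)
  edge (4, 10)→(4, 16): d=(0,6) right/bottom  bias=-1
  edge (4, 16)→(1, 2): d=(-3,-14) top-left  bias=+0
  edge (1, 2)→(4, 10): d=(3,8) right/bottom  bias=-1
    (1,4)@(3, 9): e=[6,7,5] → █
    (2,4)@(5, 9): e=[-6,35,-11] → ·
    (1,5)@(3, 11): e=[6,1,11] → █
    (2,5)@(5, 11): e=[-6,29,-5] → ·
    (1,6)@(3, 13): e=[6,-5,17] → ·
  covered (2 px):
    · · · · · · · ·
    · · · · · · · ·
    · · · · · · · ·
    · · · · · · · ·
    · █ · · · · · ·
    · █ · · · · · ·
    · · · · · · · ·
    · · · · · · · ·
    · · · · · · · ·
    · · · · · · · ·
T1:
  2·area = 18  (B↔C swapped to make it positive)
  edge (1, 2)→(4, 16): d=(3,14) right/bottom  bias=-1
  edge (4, 16)→(1, 8): d=(-3,-8) top-left  bias=+0
  edge (1, 8)→(1, 2): d=(0,-6) top-left  bias=+0
    (0,0)@(1, 1): e=[-3,21,0] → ·  [on edge]
    (0,1)@(1, 3): e=[3,15,0] → █  [on edge]
    (1,1)@(3, 3): e=[-25,31,12] → ·
    (0,2)@(1, 5): e=[9,9,0] → █  [on edge]
    (1,2)@(3, 5): e=[-19,25,12] → ·
    (0,3)@(1, 7): e=[15,3,0] → █  [on edge]
    (1,3)@(3, 7): e=[-13,19,12] → ·
    (0,4)@(1, 9): e=[21,-3,0] → ·  [on edge]
    (0,5)@(1, 11): e=[27,-9,0] → ·  [on edge]
    (0,6)@(1, 13): e=[33,-15,0] → ·  [on edge]
    (1,6)@(3, 13): e=[5,1,12] → █
    (2,6)@(5, 13): e=[-23,17,24] → ·
    (0,7)@(1, 15): e=[39,-21,0] → ·  [on edge]
    (0,8)@(1, 17): e=[45,-27,0] → ·  [on edge]
    (0,9)@(1, 19): e=[51,-33,0] → ·  [on edge]
  covered (4 px):
    · · · · · · · ·
    █ · · · · · · ·
    █ · · · · · · ·
    █ · · · · · · ·
    · · · · · · · ·
    · · · · · · · ·
    · █ · · · · · ·
    · · · · · · · ·
    · · · · · · · ·
    · · · · · · · ·
T2:
  2·area = 24  (B↔C swapped to make it positive)
  edge (13, 10)→(14, 20): d=(1,10) right/bottom  bias=-1
  edge (14, 20)→(11, 14): d=(-3,-6) top-left  bias=+0
  edge (11, 14)→(13, 10): d=(2,-4) top-left  bias=+0
    (6,5)@(13, 11): e=[1,21,2] → █
    (7,5)@(15, 11): e=[-19,33,10] → ·
    (6,6)@(13, 13): e=[3,15,6] → █
    (7,6)@(15, 13): e=[-17,27,14] → ·
    (6,7)@(13, 15): e=[5,9,10] → █
    (7,7)@(15, 15): e=[-15,21,18] → ·
    (6,8)@(13, 17): e=[7,3,14] → █
    (7,8)@(15, 17): e=[-13,15,22] → ·
    (6,9)@(13, 19): e=[9,-3,18] → ·
  covered (4 px):
    · · · · · · · ·
    · · · · · · · ·
    · · · · · · · ·
    · · · · · · · ·
    · · · · · · · ·
    · · · · · · █ ·
    · · · · · · █ ·
    · · · · · · █ ·
    · · · · · · █ ·
    · · · · · · · ·
T3:
  2·area = 144
  edge (8, 20)→(4, 0): d=(-4,-20) top-left  bias=+0
  edge (4, 0)→(14, 14): d=(10,14) right/bottom  bias=-1
  edge (14, 14)→(8, 20): d=(-6,6) right/bottom  bias=-1
    (2,1)@(5, 3): e=[8,16,120] → █
    (3,1)@(7, 3): e=[48,-12,108] → ·
    (2,2)@(5, 5): e=[0,36,108] → █  [on edge]
    (3,2)@(7, 5): e=[40,8,96] → █
    (4,2)@(9, 5): e=[80,-20,84] → ·
    (2,3)@(5, 7): e=[-8,56,96] → ·
    (3,3)@(7, 7): e=[32,28,84] → █
    (4,3)@(9, 7): e=[72,0,72] → ·  [on edge]
    (3,4)@(7, 9): e=[24,48,72] → █
    (4,4)@(9, 9): e=[64,20,60] → █
    (5,4)@(11, 9): e=[104,-8,48] → ·
    (3,5)@(7, 11): e=[16,68,60] → █
    (7,6)@(15, 13): e=[168,-24,0] → ·  [on edge]
    (3,7)@(7, 15): e=[0,108,36] → █  [on edge]
    (6,7)@(13, 15): e=[120,24,0] → ·  [on edge]
    (5,8)@(11, 17): e=[72,72,0] → ·  [on edge]
    (4,9)@(9, 19): e=[24,120,0] → ·  [on edge]
  covered (17 px):
    · · · · · · · ·
    · · █ · · · · ·
    · · █ █ · · · ·
    · · · █ · · · ·
    · · · █ █ · · ·
    · · · █ █ █ · ·
    · · · █ █ █ █ ·
    · · · █ █ █ · ·
    · · · · █ · · ·
    · · · · · · · ·
T4:
  2·area = 12
  edge (0, 14)→(14, 8): d=(14,-6) top-left  bias=+0
  edge (14, 8)→(2, 14): d=(-12,6) right/bottom  bias=-1
  edge (2, 14)→(0, 14): d=(-2,0) right/bottom  bias=-1
    (3,5)@(7, 11): e=[0,6,6] → █  [on edge]
    (4,5)@(9, 11): e=[12,-6,6] → ·
    (1,6)@(3, 13): e=[4,6,2] → █
    (2,6)@(5, 13): e=[16,-6,2] → ·
    (3,6)@(7, 13): e=[28,-18,2] → ·
    (1,7)@(3, 15): e=[32,-18,-2] → ·
  covered (2 px):
    · · · · · · · ·
    · · · · · · · ·
    · · · · · · · ·
    · · · · · · · ·
    · · · · · · · ·
    · · · █ · · · ·
    · █ · · · · · ·
    · · · · · · · ·
    · · · · · · · ·
    · · · · · · · ·

Final: 29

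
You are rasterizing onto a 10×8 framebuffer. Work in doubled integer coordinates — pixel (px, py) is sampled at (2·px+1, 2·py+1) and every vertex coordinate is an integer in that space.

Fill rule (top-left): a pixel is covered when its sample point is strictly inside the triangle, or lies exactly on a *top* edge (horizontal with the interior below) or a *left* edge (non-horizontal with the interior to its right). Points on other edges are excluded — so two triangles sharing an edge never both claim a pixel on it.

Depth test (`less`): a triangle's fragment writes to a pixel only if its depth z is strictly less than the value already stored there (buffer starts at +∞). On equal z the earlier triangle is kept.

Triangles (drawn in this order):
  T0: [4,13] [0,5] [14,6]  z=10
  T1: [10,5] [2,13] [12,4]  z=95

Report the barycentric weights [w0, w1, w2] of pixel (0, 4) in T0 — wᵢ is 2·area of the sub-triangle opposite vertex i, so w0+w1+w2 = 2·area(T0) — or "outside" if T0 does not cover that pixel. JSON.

T0:
  2·area = 108
  edge (4, 13)→(0, 5): d=(-4,-8) top-left  bias=+0
  edge (0, 5)→(14, 6): d=(14,1) right/bottom  bias=-1
  edge (14, 6)→(4, 13): d=(-10,7) right/bottom  bias=-1
    (0,3)@(1, 7): e=[0,27,81] → X  [on edge]
    (1,3)@(3, 7): e=[16,25,67] → X
    (2,3)@(5, 7): e=[32,23,53] → X
    (3,3)@(7, 7): e=[48,21,39] → X
    (4,3)@(9, 7): e=[64,19,25] → X
    (5,3)@(11, 7): e=[80,17,11] → X
    (6,3)@(13, 7): e=[96,15,-3] → .
    (0,4)@(1, 9): e=[-8,55,61] → .
    (1,4)@(3, 9): e=[8,53,47] → X
    (5,4)@(11, 9): e=[72,45,-9] → .
    (1,5)@(3, 11): e=[0,81,27] → X  [on edge]
    (3,5)@(7, 11): e=[32,77,-1] → .
    (2,7)@(5, 15): e=[0,135,-27] → .  [on edge]
  covered (12 px):
    . . . . . . . . . .
    . . . . . . . . . .
    . . . . . . . . . .
    X X X X X X . . . .
    . X X X X . . . . .
    . X X . . . . . . .
    . . . . . . . . . .
    . . . . . . . . . .
T1:
  2·area = 8  (B↔C swapped to make it positive)
  edge (10, 5)→(12, 4): d=(2,-1) top-left  bias=+0
  edge (12, 4)→(2, 13): d=(-10,9) right/bottom  bias=-1
  edge (2, 13)→(10, 5): d=(8,-8) top-left  bias=+0
  covered (0 px):
    . . . . . . . . . .
    . . . . . . . . . .
    . . . . . . . . . .
    . . . . . . . . . .
    . . . . . . . . . .
    . . . . . . . . . .
    . . . . . . . . . .
    . . . . . . . . . .

Result: "outside"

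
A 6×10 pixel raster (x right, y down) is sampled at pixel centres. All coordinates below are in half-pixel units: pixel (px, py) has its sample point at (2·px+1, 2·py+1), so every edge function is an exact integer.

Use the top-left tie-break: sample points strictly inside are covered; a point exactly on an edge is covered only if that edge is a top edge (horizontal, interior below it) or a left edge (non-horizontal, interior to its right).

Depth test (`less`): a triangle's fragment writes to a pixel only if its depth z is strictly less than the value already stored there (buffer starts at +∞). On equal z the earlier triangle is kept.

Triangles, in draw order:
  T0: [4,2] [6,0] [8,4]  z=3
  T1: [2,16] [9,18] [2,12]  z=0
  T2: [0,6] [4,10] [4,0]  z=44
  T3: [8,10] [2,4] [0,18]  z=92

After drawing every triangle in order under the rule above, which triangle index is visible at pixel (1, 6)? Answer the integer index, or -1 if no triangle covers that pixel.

T0:
  2·area = 12
  edge (4, 2)→(6, 0): d=(2,-2) top-left  bias=+0
  edge (6, 0)→(8, 4): d=(2,4) right/bottom  bias=-1
  edge (8, 4)→(4, 2): d=(-4,-2) top-left  bias=+0
    (2,0)@(5, 1): e=[0,6,6] → █  [on edge]
    (3,0)@(7, 1): e=[4,-2,10] → ·
    (1,1)@(3, 3): e=[0,18,-6] → ·  [on edge]
    (2,1)@(5, 3): e=[4,10,-2] → ·
    (3,1)@(7, 3): e=[8,2,2] → █
    (4,1)@(9, 3): e=[12,-6,6] → ·
    (0,2)@(1, 5): e=[0,30,-18] → ·  [on edge]
    (3,2)@(7, 5): e=[12,6,-6] → ·
  covered (2 px):
    · · █ · · ·
    · · · █ · ·
    · · · · · ·
    · · · · · ·
    · · · · · ·
    · · · · · ·
    · · · · · ·
    · · · · · ·
    · · · · · ·
    · · · · · ·
T1:
  2·area = 28  (B↔C swapped to make it positive)
  edge (2, 16)→(2, 12): d=(0,-4) top-left  bias=+0
  edge (2, 12)→(9, 18): d=(7,6) right/bottom  bias=-1
  edge (9, 18)→(2, 16): d=(-7,-2) top-left  bias=+0
    (1,6)@(3, 13): e=[4,1,23] → █
    (2,6)@(5, 13): e=[12,-11,27] → ·
    (1,7)@(3, 15): e=[4,15,9] → █
    (2,7)@(5, 15): e=[12,3,13] → █
    (3,7)@(7, 15): e=[20,-9,17] → ·
    (1,8)@(3, 17): e=[4,29,-5] → ·
    (2,8)@(5, 17): e=[12,17,-1] → ·
    (3,8)@(7, 17): e=[20,5,3] → █
    (4,8)@(9, 17): e=[28,-7,7] → ·
    (3,9)@(7, 19): e=[20,19,-11] → ·
  covered (4 px):
    · · · · · ·
    · · · · · ·
    · · · · · ·
    · · · · · ·
    · · · · · ·
    · · · · · ·
    · █ · · · ·
    · █ █ · · ·
    · · · █ · ·
    · · · · · ·
T2:
  2·area = 40  (B↔C swapped to make it positive)
  edge (0, 6)→(4, 0): d=(4,-6) top-left  bias=+0
  edge (4, 0)→(4, 10): d=(0,10) right/bottom  bias=-1
  edge (4, 10)→(0, 6): d=(-4,-4) top-left  bias=+0
    (1,1)@(3, 3): e=[6,10,24] → █
    (2,1)@(5, 3): e=[18,-10,32] → ·
    (0,2)@(1, 5): e=[2,30,8] → █
    (2,2)@(5, 5): e=[26,-10,24] → ·
    (0,3)@(1, 7): e=[10,30,0] → █  [on edge]
    (2,3)@(5, 7): e=[34,-10,16] → ·
    (0,4)@(1, 9): e=[18,30,-8] → ·
    (1,4)@(3, 9): e=[30,10,0] → █  [on edge]
    (2,4)@(5, 9): e=[42,-10,8] → ·
    (1,5)@(3, 11): e=[38,10,-8] → ·
    (2,5)@(5, 11): e=[50,-10,0] → ·  [on edge]
    (3,6)@(7, 13): e=[70,-30,0] → ·  [on edge]
    (4,7)@(9, 15): e=[90,-50,0] → ·  [on edge]
    (5,8)@(11, 17): e=[110,-70,0] → ·  [on edge]
  covered (6 px):
    · · · · · ·
    · █ · · · ·
    █ █ · · · ·
    █ █ · · · ·
    · █ · · · ·
    · · · · · ·
    · · · · · ·
    · · · · · ·
    · · · · · ·
    · · · · · ·
T3:
  2·area = 96  (B↔C swapped to make it positive)
  edge (8, 10)→(0, 18): d=(-8,8) right/bottom  bias=-1
  edge (0, 18)→(2, 4): d=(2,-14) top-left  bias=+0
  edge (2, 4)→(8, 10): d=(6,6) right/bottom  bias=-1
    (0,1)@(1, 3): e=[112,-16,0] → ·  [on edge]
    (1,2)@(3, 5): e=[80,16,0] → ·  [on edge]
    (1,3)@(3, 7): e=[64,20,12] → █
    (2,3)@(5, 7): e=[48,48,0] → ·  [on edge]
    (5,3)@(11, 7): e=[0,132,-36] → ·  [on edge]
    (1,4)@(3, 9): e=[48,24,24] → █
    (2,4)@(5, 9): e=[32,52,12] → █
    (3,4)@(7, 9): e=[16,80,0] → ·  [on edge]
    (4,4)@(9, 9): e=[0,108,-12] → ·  [on edge]
    (0,5)@(1, 11): e=[48,0,48] → █  [on edge]
    (3,5)@(7, 11): e=[0,84,12] → ·  [on edge]
    (4,5)@(9, 11): e=[-16,112,0] → ·  [on edge]
    (2,6)@(5, 13): e=[0,60,36] → ·  [on edge]
    (5,6)@(11, 13): e=[-48,144,0] → ·  [on edge]
    (1,7)@(3, 15): e=[0,36,60] → ·  [on edge]
    (0,8)@(1, 17): e=[0,12,84] → ·  [on edge]
  covered (9 px):
    · · · · · ·
    · · · · · ·
    · · · · · ·
    · █ · · · ·
    · █ █ · · ·
    █ █ █ · · ·
    █ █ · · · ·
    █ · · · · ·
    · · · · · ·
    · · · · · ·

Z-buffer (winner per pixel, '.' = empty):
  . . 0 . . .
  . 2 . 0 . .
  2 2 . . . .
  2 2 . . . .
  . 2 3 . . .
  3 3 3 . . .
  3 1 . . . .
  3 1 1 . . .
  . . . 1 . .
  . . . . . .

Final: 1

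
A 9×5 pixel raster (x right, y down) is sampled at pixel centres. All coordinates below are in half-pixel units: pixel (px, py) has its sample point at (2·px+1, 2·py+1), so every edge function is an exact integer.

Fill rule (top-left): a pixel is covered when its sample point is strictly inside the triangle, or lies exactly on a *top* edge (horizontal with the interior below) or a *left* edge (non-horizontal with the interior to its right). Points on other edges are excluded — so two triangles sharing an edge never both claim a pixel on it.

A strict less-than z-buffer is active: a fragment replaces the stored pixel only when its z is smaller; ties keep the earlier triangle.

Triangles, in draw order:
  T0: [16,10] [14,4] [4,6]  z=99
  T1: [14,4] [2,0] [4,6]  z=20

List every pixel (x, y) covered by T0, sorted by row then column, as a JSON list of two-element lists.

T0:
  2·area = 64  (B↔C swapped to make it positive)
  edge (16, 10)→(4, 6): d=(-12,-4) top-left  bias=+0
  edge (4, 6)→(14, 4): d=(10,-2) top-left  bias=+0
  edge (14, 4)→(16, 10): d=(2,6) right/bottom  bias=-1
    (6,0)@(13, 1): e=[96,-32,0] → ·  [on edge]
    (0,2)@(1, 5): e=[0,-16,80] → ·  [on edge]
    (4,2)@(9, 5): e=[32,0,32] → █  [on edge]
    (5,2)@(11, 5): e=[40,4,20] → █
    (6,2)@(13, 5): e=[48,8,8] → █
    (7,2)@(15, 5): e=[56,12,-4] → ·
    (3,3)@(7, 7): e=[0,16,48] → █  [on edge]
    (7,3)@(15, 7): e=[32,32,0] → ·  [on edge]
    (3,4)@(7, 9): e=[-24,36,52] → ·
    (4,4)@(9, 9): e=[-16,40,40] → ·
    (5,4)@(11, 9): e=[-8,44,28] → ·
    (6,4)@(13, 9): e=[0,48,16] → █  [on edge]
  covered (9 px):
    · · · · · · · · ·
    · · · · · · · · ·
    · · · · █ █ █ · ·
    · · · █ █ █ █ · ·
    · · · · · · █ █ ·
T1:
  2·area = 64  (B↔C swapped to make it positive)
  edge (14, 4)→(4, 6): d=(-10,2) right/bottom  bias=-1
  edge (4, 6)→(2, 0): d=(-2,-6) top-left  bias=+0
  edge (2, 0)→(14, 4): d=(12,4) right/bottom  bias=-1
    (1,0)@(3, 1): e=[52,4,8] → █
    (2,0)@(5, 1): e=[48,16,0] → ·  [on edge]
    (1,1)@(3, 3): e=[32,0,32] → █  [on edge]
    (2,1)@(5, 3): e=[28,12,24] → █
    (3,1)@(7, 3): e=[24,24,16] → █
    (4,1)@(9, 3): e=[20,36,8] → █
    (5,1)@(11, 3): e=[16,48,0] → ·  [on edge]
    (1,2)@(3, 5): e=[12,-4,56] → ·
    (2,2)@(5, 5): e=[8,8,48] → █
    (4,2)@(9, 5): e=[0,32,32] → ·  [on edge]
    (8,2)@(17, 5): e=[-16,80,0] → ·  [on edge]
    (2,3)@(5, 7): e=[-12,4,72] → ·
    (2,4)@(5, 9): e=[-32,0,96] → ·  [on edge]
  covered (7 px):
    · █ · · · · · · ·
    · █ █ █ █ · · · ·
    · · █ █ · · · · ·
    · · · · · · · · ·
    · · · · · · · · ·

Answer: [[4,2],[5,2],[6,2],[3,3],[4,3],[5,3],[6,3],[6,4],[7,4]]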